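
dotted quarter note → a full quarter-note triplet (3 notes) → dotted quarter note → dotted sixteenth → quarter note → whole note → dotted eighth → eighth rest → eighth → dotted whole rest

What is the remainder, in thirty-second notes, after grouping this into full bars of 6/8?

1

One bar of 6/8 = 24 thirty-second notes.
Each duration in thirty-second notes: dotted quarter note = 12; a full quarter-note triplet (3 notes) (three triplet quarters span one half) = 16; dotted quarter note = 12; dotted sixteenth = 3; quarter note = 8; whole note = 32; dotted eighth = 6; eighth rest = 4; eighth = 4; dotted whole rest = 48.
Adding: 12 + 16 + 12 + 3 + 8 + 32 + 6 + 4 + 4 + 48 = 145.
145 ÷ 24 = 6 complete bars with 1 thirty-second note remaining.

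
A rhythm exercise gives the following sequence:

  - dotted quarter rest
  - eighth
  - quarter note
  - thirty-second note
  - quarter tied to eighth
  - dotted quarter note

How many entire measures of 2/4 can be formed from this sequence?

One bar of 2/4 = 16 thirty-second notes.
Each duration in thirty-second notes: dotted quarter rest = 12; eighth = 4; quarter note = 8; thirty-second note = 1; quarter tied to eighth (quarter + eighth) = 12; dotted quarter note = 12.
Sum: 12 + 4 + 8 + 1 + 12 + 12 = 49.
49 ÷ 16 = 3 complete bars with 1 left over.

3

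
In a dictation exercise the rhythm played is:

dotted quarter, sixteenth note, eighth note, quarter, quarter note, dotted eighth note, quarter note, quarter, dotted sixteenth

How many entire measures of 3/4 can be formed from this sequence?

One bar of 3/4 = 24 thirty-second notes.
Working in thirty-second notes: dotted quarter = 12; sixteenth note = 2; eighth note = 4; quarter = 8; quarter note = 8; dotted eighth note = 6; quarter note = 8; quarter = 8; dotted sixteenth = 3.
Sum: 12 + 2 + 4 + 8 + 8 + 6 + 8 + 8 + 3 = 59.
59 ÷ 24 = 2 complete bars with 11 left over.

2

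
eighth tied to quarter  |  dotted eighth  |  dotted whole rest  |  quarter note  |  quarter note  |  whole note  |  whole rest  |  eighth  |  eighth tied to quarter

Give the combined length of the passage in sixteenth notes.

In sixteenth notes: eighth tied to quarter (eighth + quarter) = 6; dotted eighth = 3; dotted whole rest = 24; quarter note = 4; quarter note = 4; whole note = 16; whole rest = 16; eighth = 2; eighth tied to quarter (eighth + quarter) = 6.
Sum: 6 + 3 + 24 + 4 + 4 + 16 + 16 + 2 + 6 = 81 sixteenth notes.

81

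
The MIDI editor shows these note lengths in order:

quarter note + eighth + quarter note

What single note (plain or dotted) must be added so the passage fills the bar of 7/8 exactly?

quarter note

The bar of 7/8 = 7 eighth notes.
Express everything in eighth notes: quarter note = 2; eighth = 1; quarter note = 2.
Total: 2 + 1 + 2 = 5.
Remaining: 7 − 5 = 2 eighth notes, which is a quarter note.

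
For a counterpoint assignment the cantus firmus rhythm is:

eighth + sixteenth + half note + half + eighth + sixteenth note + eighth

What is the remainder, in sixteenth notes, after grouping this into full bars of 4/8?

One bar of 4/8 = 8 sixteenth notes.
Each duration in sixteenth notes: eighth = 2; sixteenth = 1; half note = 8; half = 8; eighth = 2; sixteenth note = 1; eighth = 2.
Total: 2 + 1 + 8 + 8 + 2 + 1 + 2 = 24.
24 ÷ 8 = 3 complete bars with 0 sixteenth notes remaining.

0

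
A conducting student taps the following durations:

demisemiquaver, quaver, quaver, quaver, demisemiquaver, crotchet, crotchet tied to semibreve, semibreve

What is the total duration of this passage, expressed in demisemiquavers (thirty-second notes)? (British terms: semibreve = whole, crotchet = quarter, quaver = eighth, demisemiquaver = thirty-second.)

94

Convert each value to thirty-second notes: demisemiquaver = 1; quaver = 4; quaver = 4; quaver = 4; demisemiquaver = 1; crotchet = 8; crotchet tied to semibreve (crotchet + semibreve) = 40; semibreve = 32.
Sum: 1 + 4 + 4 + 4 + 1 + 8 + 40 + 32 = 94 thirty-second notes.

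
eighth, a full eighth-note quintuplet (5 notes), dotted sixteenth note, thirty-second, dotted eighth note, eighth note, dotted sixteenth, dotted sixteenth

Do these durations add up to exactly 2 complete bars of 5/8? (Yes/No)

Yes

One bar of 5/8 = 20 thirty-second notes, so 2 bars = 40.
Each duration in thirty-second notes: eighth = 4; a full eighth-note quintuplet (5 notes) (five quintuplet eighths span one half) = 16; dotted sixteenth note = 3; thirty-second = 1; dotted eighth note = 6; eighth note = 4; dotted sixteenth = 3; dotted sixteenth = 3.
Altogether 4 + 16 + 3 + 1 + 6 + 4 + 3 + 3 = 40.
40 equals 40, so the answer is Yes.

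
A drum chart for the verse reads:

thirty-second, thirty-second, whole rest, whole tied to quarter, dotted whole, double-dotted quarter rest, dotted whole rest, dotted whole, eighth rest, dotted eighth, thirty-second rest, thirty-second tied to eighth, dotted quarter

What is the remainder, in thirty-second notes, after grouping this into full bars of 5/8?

One bar of 5/8 = 20 thirty-second notes.
Working in thirty-second notes: thirty-second = 1; thirty-second = 1; whole rest = 32; whole tied to quarter (whole + quarter) = 40; dotted whole = 48; double-dotted quarter rest = 14; dotted whole rest = 48; dotted whole = 48; eighth rest = 4; dotted eighth = 6; thirty-second rest = 1; thirty-second tied to eighth (thirty-second + eighth) = 5; dotted quarter = 12.
Adding: 1 + 1 + 32 + 40 + 48 + 14 + 48 + 48 + 4 + 6 + 1 + 5 + 12 = 260.
260 ÷ 20 = 13 complete bars with 0 thirty-second notes remaining.

0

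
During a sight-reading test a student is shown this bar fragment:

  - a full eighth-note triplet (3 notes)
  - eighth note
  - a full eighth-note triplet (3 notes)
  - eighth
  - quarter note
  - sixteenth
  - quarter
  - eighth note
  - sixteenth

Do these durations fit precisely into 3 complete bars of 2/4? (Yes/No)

Yes

One bar of 2/4 = 8 sixteenth notes, so 3 bars = 24.
Each duration in sixteenth notes: a full eighth-note triplet (3 notes) (three triplet eighths span one quarter) = 4; eighth note = 2; a full eighth-note triplet (3 notes) (three triplet eighths span one quarter) = 4; eighth = 2; quarter note = 4; sixteenth = 1; quarter = 4; eighth note = 2; sixteenth = 1.
Total: 4 + 2 + 4 + 2 + 4 + 1 + 4 + 2 + 1 = 24.
24 equals 24, so the answer is Yes.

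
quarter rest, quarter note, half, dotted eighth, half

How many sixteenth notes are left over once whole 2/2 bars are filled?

One bar of 2/2 = 16 sixteenth notes.
Each duration in sixteenth notes: quarter rest = 4; quarter note = 4; half = 8; dotted eighth = 3; half = 8.
Sum: 4 + 4 + 8 + 3 + 8 = 27.
27 ÷ 16 = 1 complete bar with 11 sixteenth notes remaining.

11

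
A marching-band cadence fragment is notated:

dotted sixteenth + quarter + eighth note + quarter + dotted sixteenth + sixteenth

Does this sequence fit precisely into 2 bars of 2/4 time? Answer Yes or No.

One bar of 2/4 = 16 thirty-second notes, so 2 bars = 32.
Each duration in thirty-second notes: dotted sixteenth = 3; quarter = 8; eighth note = 4; quarter = 8; dotted sixteenth = 3; sixteenth = 2.
Sum: 3 + 8 + 4 + 8 + 3 + 2 = 28.
28 falls short of 32, so the answer is No.

No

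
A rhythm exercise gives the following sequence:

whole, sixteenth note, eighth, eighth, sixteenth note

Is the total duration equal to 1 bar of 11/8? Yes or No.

One bar of 11/8 = 22 sixteenth notes.
Working in sixteenth notes: whole = 16; sixteenth note = 1; eighth = 2; eighth = 2; sixteenth note = 1.
Altogether 16 + 1 + 2 + 2 + 1 = 22.
22 equals 22, so the answer is Yes.

Yes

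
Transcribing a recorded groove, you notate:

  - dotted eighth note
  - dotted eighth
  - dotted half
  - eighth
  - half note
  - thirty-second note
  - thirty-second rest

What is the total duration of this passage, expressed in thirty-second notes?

58

Convert each value to thirty-second notes: dotted eighth note = 6; dotted eighth = 6; dotted half = 24; eighth = 4; half note = 16; thirty-second note = 1; thirty-second rest = 1.
Sum: 6 + 6 + 24 + 4 + 16 + 1 + 1 = 58 thirty-second notes.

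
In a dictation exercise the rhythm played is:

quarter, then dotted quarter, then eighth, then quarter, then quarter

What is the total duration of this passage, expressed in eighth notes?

In eighth notes: quarter = 2; dotted quarter = 3; eighth = 1; quarter = 2; quarter = 2.
Altogether 2 + 3 + 1 + 2 + 2 = 10 eighth notes.

10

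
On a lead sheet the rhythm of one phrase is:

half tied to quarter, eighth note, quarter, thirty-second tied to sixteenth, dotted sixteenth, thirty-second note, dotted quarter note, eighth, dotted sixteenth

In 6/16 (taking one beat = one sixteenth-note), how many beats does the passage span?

One sixteenth-note beat = 2 thirty-second notes.
Convert each value to thirty-second notes: half tied to quarter (half + quarter) = 24; eighth note = 4; quarter = 8; thirty-second tied to sixteenth (thirty-second + sixteenth) = 3; dotted sixteenth = 3; thirty-second note = 1; dotted quarter note = 12; eighth = 4; dotted sixteenth = 3.
Altogether 24 + 4 + 8 + 3 + 3 + 1 + 12 + 4 + 3 = 62.
62 ÷ 2 = 31 beats.

31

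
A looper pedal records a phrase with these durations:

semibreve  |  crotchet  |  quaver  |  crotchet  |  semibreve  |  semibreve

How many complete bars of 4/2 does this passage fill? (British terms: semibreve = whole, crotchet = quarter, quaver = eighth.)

One bar of 4/2 = 16 eighth notes.
Express everything in eighth notes: semibreve = 8; crotchet = 2; quaver = 1; crotchet = 2; semibreve = 8; semibreve = 8.
Sum: 8 + 2 + 1 + 2 + 8 + 8 = 29.
29 ÷ 16 = 1 complete bar with 13 left over.

1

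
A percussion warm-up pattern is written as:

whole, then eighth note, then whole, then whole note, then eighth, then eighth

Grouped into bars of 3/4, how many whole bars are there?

One bar of 3/4 = 6 eighth notes.
In eighth notes: whole = 8; eighth note = 1; whole = 8; whole note = 8; eighth = 1; eighth = 1.
Altogether 8 + 1 + 8 + 8 + 1 + 1 = 27.
27 ÷ 6 = 4 complete bars with 3 left over.

4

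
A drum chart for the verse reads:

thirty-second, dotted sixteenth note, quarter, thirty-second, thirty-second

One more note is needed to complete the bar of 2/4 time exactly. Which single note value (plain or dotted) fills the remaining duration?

sixteenth note

The bar of 2/4 = 16 thirty-second notes.
Working in thirty-second notes: thirty-second = 1; dotted sixteenth note = 3; quarter = 8; thirty-second = 1; thirty-second = 1.
Total: 1 + 3 + 8 + 1 + 1 = 14.
Remaining: 16 − 14 = 2 thirty-second notes, which is a sixteenth note.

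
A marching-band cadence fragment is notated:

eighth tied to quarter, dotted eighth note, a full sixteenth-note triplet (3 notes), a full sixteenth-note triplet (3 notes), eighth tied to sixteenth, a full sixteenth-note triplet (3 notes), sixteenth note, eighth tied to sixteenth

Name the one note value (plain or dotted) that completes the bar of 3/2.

eighth note

The bar of 3/2 = 24 sixteenth notes.
In sixteenth notes: eighth tied to quarter (eighth + quarter) = 6; dotted eighth note = 3; a full sixteenth-note triplet (3 notes) (three triplet sixteenths span one eighth) = 2; a full sixteenth-note triplet (3 notes) (three triplet sixteenths span one eighth) = 2; eighth tied to sixteenth (eighth + sixteenth) = 3; a full sixteenth-note triplet (3 notes) (three triplet sixteenths span one eighth) = 2; sixteenth note = 1; eighth tied to sixteenth (eighth + sixteenth) = 3.
Total: 6 + 3 + 2 + 2 + 3 + 2 + 1 + 3 = 22.
Remaining: 24 − 22 = 2 sixteenth notes, which is a eighth note.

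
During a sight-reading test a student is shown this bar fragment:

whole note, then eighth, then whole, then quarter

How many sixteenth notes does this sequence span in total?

Each duration in sixteenth notes: whole note = 16; eighth = 2; whole = 16; quarter = 4.
Sum: 16 + 2 + 16 + 4 = 38 sixteenth notes.

38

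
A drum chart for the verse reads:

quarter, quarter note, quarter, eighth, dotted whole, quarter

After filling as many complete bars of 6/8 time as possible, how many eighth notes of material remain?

One bar of 6/8 = 6 eighth notes.
Express everything in eighth notes: quarter = 2; quarter note = 2; quarter = 2; eighth = 1; dotted whole = 12; quarter = 2.
Sum: 2 + 2 + 2 + 1 + 12 + 2 = 21.
21 ÷ 6 = 3 complete bars with 3 eighth notes remaining.

3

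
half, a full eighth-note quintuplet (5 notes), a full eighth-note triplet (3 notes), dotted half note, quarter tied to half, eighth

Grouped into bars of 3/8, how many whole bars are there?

One bar of 3/8 = 3 eighth notes.
Each duration in eighth notes: half = 4; a full eighth-note quintuplet (5 notes) (five quintuplet eighths span one half) = 4; a full eighth-note triplet (3 notes) (three triplet eighths span one quarter) = 2; dotted half note = 6; quarter tied to half (quarter + half) = 6; eighth = 1.
Total: 4 + 4 + 2 + 6 + 6 + 1 = 23.
23 ÷ 3 = 7 complete bars with 2 left over.

7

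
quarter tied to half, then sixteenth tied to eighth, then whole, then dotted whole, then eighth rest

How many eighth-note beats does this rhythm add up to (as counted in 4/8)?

28.5

One eighth-note beat = 2 sixteenth notes.
Express everything in sixteenth notes: quarter tied to half (quarter + half) = 12; sixteenth tied to eighth (sixteenth + eighth) = 3; whole = 16; dotted whole = 24; eighth rest = 2.
Adding: 12 + 3 + 16 + 24 + 2 = 57.
57 ÷ 2 = 28.5 beats.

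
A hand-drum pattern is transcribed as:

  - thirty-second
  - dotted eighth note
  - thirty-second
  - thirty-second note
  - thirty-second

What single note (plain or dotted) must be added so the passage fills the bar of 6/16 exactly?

sixteenth note

The bar of 6/16 = 12 thirty-second notes.
Express everything in thirty-second notes: thirty-second = 1; dotted eighth note = 6; thirty-second = 1; thirty-second note = 1; thirty-second = 1.
Sum: 1 + 6 + 1 + 1 + 1 = 10.
Remaining: 12 − 10 = 2 thirty-second notes, which is a sixteenth note.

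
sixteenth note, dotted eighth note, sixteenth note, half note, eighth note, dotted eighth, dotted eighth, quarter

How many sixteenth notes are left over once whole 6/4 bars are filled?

1

One bar of 6/4 = 24 sixteenth notes.
Express everything in sixteenth notes: sixteenth note = 1; dotted eighth note = 3; sixteenth note = 1; half note = 8; eighth note = 2; dotted eighth = 3; dotted eighth = 3; quarter = 4.
Sum: 1 + 3 + 1 + 8 + 2 + 3 + 3 + 4 = 25.
25 ÷ 24 = 1 complete bar with 1 sixteenth note remaining.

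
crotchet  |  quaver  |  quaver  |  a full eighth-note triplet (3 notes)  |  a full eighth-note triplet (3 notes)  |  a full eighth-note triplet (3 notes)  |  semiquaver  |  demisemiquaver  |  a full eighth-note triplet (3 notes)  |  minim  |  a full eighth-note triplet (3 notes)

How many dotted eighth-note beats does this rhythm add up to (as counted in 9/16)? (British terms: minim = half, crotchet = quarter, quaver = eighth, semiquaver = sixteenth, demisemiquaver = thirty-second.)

12.5

One dotted eighth-note beat = 6 thirty-second notes.
Working in thirty-second notes: crotchet = 8; quaver = 4; quaver = 4; a full eighth-note triplet (3 notes) (three triplet eighths span one quarter) = 8; a full eighth-note triplet (3 notes) (three triplet eighths span one quarter) = 8; a full eighth-note triplet (3 notes) (three triplet eighths span one quarter) = 8; semiquaver = 2; demisemiquaver = 1; a full eighth-note triplet (3 notes) (three triplet eighths span one quarter) = 8; minim = 16; a full eighth-note triplet (3 notes) (three triplet eighths span one quarter) = 8.
Sum: 8 + 4 + 4 + 8 + 8 + 8 + 2 + 1 + 8 + 16 + 8 = 75.
75 ÷ 6 = 12.5 beats.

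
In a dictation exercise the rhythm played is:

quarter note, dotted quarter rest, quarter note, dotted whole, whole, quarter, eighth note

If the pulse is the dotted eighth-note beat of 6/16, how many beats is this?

One dotted eighth-note beat = 3 sixteenth notes.
Convert each value to sixteenth notes: quarter note = 4; dotted quarter rest = 6; quarter note = 4; dotted whole = 24; whole = 16; quarter = 4; eighth note = 2.
Sum: 4 + 6 + 4 + 24 + 16 + 4 + 2 = 60.
60 ÷ 3 = 20 beats.

20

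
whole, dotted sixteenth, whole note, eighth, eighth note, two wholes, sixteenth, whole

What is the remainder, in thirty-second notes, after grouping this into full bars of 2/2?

13

One bar of 2/2 = 32 thirty-second notes.
Express everything in thirty-second notes: whole = 32; dotted sixteenth = 3; whole note = 32; eighth = 4; eighth note = 4; whole = 32; whole = 32; sixteenth = 2; whole = 32.
Total: 32 + 3 + 32 + 4 + 4 + 32 + 32 + 2 + 32 = 173.
173 ÷ 32 = 5 complete bars with 13 thirty-second notes remaining.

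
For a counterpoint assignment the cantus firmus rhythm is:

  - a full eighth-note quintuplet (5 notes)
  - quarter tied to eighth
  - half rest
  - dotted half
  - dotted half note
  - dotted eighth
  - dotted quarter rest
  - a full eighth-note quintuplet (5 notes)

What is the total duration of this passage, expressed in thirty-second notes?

Working in thirty-second notes: a full eighth-note quintuplet (5 notes) (five quintuplet eighths span one half) = 16; quarter tied to eighth (quarter + eighth) = 12; half rest = 16; dotted half = 24; dotted half note = 24; dotted eighth = 6; dotted quarter rest = 12; a full eighth-note quintuplet (5 notes) (five quintuplet eighths span one half) = 16.
Adding: 16 + 12 + 16 + 24 + 24 + 6 + 12 + 16 = 126 thirty-second notes.

126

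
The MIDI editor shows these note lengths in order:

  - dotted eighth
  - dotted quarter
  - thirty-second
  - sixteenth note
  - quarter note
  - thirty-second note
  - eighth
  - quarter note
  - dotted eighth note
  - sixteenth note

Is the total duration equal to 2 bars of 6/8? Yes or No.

No

One bar of 6/8 = 24 thirty-second notes, so 2 bars = 48.
Express everything in thirty-second notes: dotted eighth = 6; dotted quarter = 12; thirty-second = 1; sixteenth note = 2; quarter note = 8; thirty-second note = 1; eighth = 4; quarter note = 8; dotted eighth note = 6; sixteenth note = 2.
Sum: 6 + 12 + 1 + 2 + 8 + 1 + 4 + 8 + 6 + 2 = 50.
50 exceeds 48, so the answer is No.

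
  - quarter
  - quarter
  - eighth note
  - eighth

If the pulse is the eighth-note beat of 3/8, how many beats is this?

6

One eighth-note beat = 2 sixteenth notes.
Working in sixteenth notes: quarter = 4; quarter = 4; eighth note = 2; eighth = 2.
Total: 4 + 4 + 2 + 2 = 12.
12 ÷ 2 = 6 beats.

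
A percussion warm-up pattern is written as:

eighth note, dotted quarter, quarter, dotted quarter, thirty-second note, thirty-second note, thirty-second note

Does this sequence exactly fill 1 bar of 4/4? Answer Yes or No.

No

One bar of 4/4 = 32 thirty-second notes.
Each duration in thirty-second notes: eighth note = 4; dotted quarter = 12; quarter = 8; dotted quarter = 12; thirty-second note = 1; thirty-second note = 1; thirty-second note = 1.
Total: 4 + 12 + 8 + 12 + 1 + 1 + 1 = 39.
39 exceeds 32, so the answer is No.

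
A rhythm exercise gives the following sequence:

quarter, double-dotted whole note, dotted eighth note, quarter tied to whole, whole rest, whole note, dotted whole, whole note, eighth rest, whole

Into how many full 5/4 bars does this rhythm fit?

7

One bar of 5/4 = 20 sixteenth notes.
Express everything in sixteenth notes: quarter = 4; double-dotted whole note = 28; dotted eighth note = 3; quarter tied to whole (quarter + whole) = 20; whole rest = 16; whole note = 16; dotted whole = 24; whole note = 16; eighth rest = 2; whole = 16.
Adding: 4 + 28 + 3 + 20 + 16 + 16 + 24 + 16 + 2 + 16 = 145.
145 ÷ 20 = 7 complete bars with 5 left over.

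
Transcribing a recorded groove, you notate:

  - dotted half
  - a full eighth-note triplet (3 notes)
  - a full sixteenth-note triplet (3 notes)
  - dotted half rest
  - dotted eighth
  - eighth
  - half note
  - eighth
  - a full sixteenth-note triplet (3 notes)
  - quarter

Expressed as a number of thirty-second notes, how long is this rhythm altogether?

Each duration in thirty-second notes: dotted half = 24; a full eighth-note triplet (3 notes) (three triplet eighths span one quarter) = 8; a full sixteenth-note triplet (3 notes) (three triplet sixteenths span one eighth) = 4; dotted half rest = 24; dotted eighth = 6; eighth = 4; half note = 16; eighth = 4; a full sixteenth-note triplet (3 notes) (three triplet sixteenths span one eighth) = 4; quarter = 8.
Adding: 24 + 8 + 4 + 24 + 6 + 4 + 16 + 4 + 4 + 8 = 102 thirty-second notes.

102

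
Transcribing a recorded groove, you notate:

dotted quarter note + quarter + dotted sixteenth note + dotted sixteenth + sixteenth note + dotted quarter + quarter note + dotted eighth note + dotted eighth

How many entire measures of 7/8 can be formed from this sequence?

2

One bar of 7/8 = 28 thirty-second notes.
In thirty-second notes: dotted quarter note = 12; quarter = 8; dotted sixteenth note = 3; dotted sixteenth = 3; sixteenth note = 2; dotted quarter = 12; quarter note = 8; dotted eighth note = 6; dotted eighth = 6.
Sum: 12 + 8 + 3 + 3 + 2 + 12 + 8 + 6 + 6 = 60.
60 ÷ 28 = 2 complete bars with 4 left over.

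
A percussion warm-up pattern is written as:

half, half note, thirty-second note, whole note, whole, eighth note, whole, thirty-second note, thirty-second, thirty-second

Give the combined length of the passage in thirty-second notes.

136

In thirty-second notes: half = 16; half note = 16; thirty-second note = 1; whole note = 32; whole = 32; eighth note = 4; whole = 32; thirty-second note = 1; thirty-second = 1; thirty-second = 1.
Adding: 16 + 16 + 1 + 32 + 32 + 4 + 32 + 1 + 1 + 1 = 136 thirty-second notes.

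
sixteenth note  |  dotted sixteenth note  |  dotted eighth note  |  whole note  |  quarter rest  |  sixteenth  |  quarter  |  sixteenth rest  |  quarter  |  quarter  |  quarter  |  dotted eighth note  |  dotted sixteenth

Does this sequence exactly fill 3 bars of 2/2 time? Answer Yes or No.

One bar of 2/2 = 32 thirty-second notes, so 3 bars = 96.
Convert each value to thirty-second notes: sixteenth note = 2; dotted sixteenth note = 3; dotted eighth note = 6; whole note = 32; quarter rest = 8; sixteenth = 2; quarter = 8; sixteenth rest = 2; quarter = 8; quarter = 8; quarter = 8; dotted eighth note = 6; dotted sixteenth = 3.
Total: 2 + 3 + 6 + 32 + 8 + 2 + 8 + 2 + 8 + 8 + 8 + 6 + 3 = 96.
96 equals 96, so the answer is Yes.

Yes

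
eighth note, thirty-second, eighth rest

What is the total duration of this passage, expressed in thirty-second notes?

9

Convert each value to thirty-second notes: eighth note = 4; thirty-second = 1; eighth rest = 4.
Altogether 4 + 1 + 4 = 9 thirty-second notes.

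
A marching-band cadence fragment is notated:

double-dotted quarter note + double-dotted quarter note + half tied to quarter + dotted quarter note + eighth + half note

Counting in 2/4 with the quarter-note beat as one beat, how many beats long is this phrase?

10.5

One quarter-note beat = 4 sixteenth notes.
Convert each value to sixteenth notes: double-dotted quarter note = 7; double-dotted quarter note = 7; half tied to quarter (half + quarter) = 12; dotted quarter note = 6; eighth = 2; half note = 8.
Adding: 7 + 7 + 12 + 6 + 2 + 8 = 42.
42 ÷ 4 = 10.5 beats.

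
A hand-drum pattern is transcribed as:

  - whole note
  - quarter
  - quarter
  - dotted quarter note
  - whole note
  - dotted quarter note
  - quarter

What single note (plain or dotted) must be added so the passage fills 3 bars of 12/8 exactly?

3 bars of 12/8 = 36 eighth notes.
Each duration in eighth notes: whole note = 8; quarter = 2; quarter = 2; dotted quarter note = 3; whole note = 8; dotted quarter note = 3; quarter = 2.
Adding: 8 + 2 + 2 + 3 + 8 + 3 + 2 = 28.
Remaining: 36 − 28 = 8 eighth notes, which is a whole note.

whole note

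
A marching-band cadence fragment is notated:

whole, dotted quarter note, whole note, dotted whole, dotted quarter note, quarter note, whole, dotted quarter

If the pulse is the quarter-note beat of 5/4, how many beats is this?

23.5

One quarter-note beat = 2 eighth notes.
Express everything in eighth notes: whole = 8; dotted quarter note = 3; whole note = 8; dotted whole = 12; dotted quarter note = 3; quarter note = 2; whole = 8; dotted quarter = 3.
Altogether 8 + 3 + 8 + 12 + 3 + 2 + 8 + 3 = 47.
47 ÷ 2 = 23.5 beats.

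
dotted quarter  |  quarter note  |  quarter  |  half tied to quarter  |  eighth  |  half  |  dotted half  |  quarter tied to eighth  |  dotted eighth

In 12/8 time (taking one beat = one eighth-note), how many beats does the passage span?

One eighth-note beat = 2 sixteenth notes.
Express everything in sixteenth notes: dotted quarter = 6; quarter note = 4; quarter = 4; half tied to quarter (half + quarter) = 12; eighth = 2; half = 8; dotted half = 12; quarter tied to eighth (quarter + eighth) = 6; dotted eighth = 3.
Altogether 6 + 4 + 4 + 12 + 2 + 8 + 12 + 6 + 3 = 57.
57 ÷ 2 = 28.5 beats.

28.5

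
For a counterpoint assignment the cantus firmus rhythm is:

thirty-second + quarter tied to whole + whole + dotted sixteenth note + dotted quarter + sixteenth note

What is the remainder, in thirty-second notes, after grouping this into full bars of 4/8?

10

One bar of 4/8 = 16 thirty-second notes.
Express everything in thirty-second notes: thirty-second = 1; quarter tied to whole (quarter + whole) = 40; whole = 32; dotted sixteenth note = 3; dotted quarter = 12; sixteenth note = 2.
Altogether 1 + 40 + 32 + 3 + 12 + 2 = 90.
90 ÷ 16 = 5 complete bars with 10 thirty-second notes remaining.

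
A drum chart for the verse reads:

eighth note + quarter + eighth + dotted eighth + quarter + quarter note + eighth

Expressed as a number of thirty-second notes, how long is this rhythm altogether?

42

In thirty-second notes: eighth note = 4; quarter = 8; eighth = 4; dotted eighth = 6; quarter = 8; quarter note = 8; eighth = 4.
Sum: 4 + 8 + 4 + 6 + 8 + 8 + 4 = 42 thirty-second notes.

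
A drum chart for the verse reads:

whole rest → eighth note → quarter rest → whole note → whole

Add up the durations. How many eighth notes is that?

27

In eighth notes: whole rest = 8; eighth note = 1; quarter rest = 2; whole note = 8; whole = 8.
Adding: 8 + 1 + 2 + 8 + 8 = 27 eighth notes.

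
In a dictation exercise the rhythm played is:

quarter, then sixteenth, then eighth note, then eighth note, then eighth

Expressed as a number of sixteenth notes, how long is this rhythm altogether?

11

Express everything in sixteenth notes: quarter = 4; sixteenth = 1; eighth note = 2; eighth note = 2; eighth = 2.
Total: 4 + 1 + 2 + 2 + 2 = 11 sixteenth notes.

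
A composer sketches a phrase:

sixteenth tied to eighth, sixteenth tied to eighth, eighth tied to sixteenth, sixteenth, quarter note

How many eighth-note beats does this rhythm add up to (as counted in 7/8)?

7

One eighth-note beat = 2 sixteenth notes.
Convert each value to sixteenth notes: sixteenth tied to eighth (sixteenth + eighth) = 3; sixteenth tied to eighth (sixteenth + eighth) = 3; eighth tied to sixteenth (eighth + sixteenth) = 3; sixteenth = 1; quarter note = 4.
Total: 3 + 3 + 3 + 1 + 4 = 14.
14 ÷ 2 = 7 beats.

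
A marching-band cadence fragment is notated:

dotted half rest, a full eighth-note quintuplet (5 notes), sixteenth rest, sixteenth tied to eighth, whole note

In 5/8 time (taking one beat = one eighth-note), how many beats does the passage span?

One eighth-note beat = 2 sixteenth notes.
Express everything in sixteenth notes: dotted half rest = 12; a full eighth-note quintuplet (5 notes) (five quintuplet eighths span one half) = 8; sixteenth rest = 1; sixteenth tied to eighth (sixteenth + eighth) = 3; whole note = 16.
Sum: 12 + 8 + 1 + 3 + 16 = 40.
40 ÷ 2 = 20 beats.

20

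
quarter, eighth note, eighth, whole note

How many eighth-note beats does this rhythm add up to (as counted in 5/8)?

One eighth-note beat = 2 sixteenth notes.
Working in sixteenth notes: quarter = 4; eighth note = 2; eighth = 2; whole note = 16.
Sum: 4 + 2 + 2 + 16 = 24.
24 ÷ 2 = 12 beats.

12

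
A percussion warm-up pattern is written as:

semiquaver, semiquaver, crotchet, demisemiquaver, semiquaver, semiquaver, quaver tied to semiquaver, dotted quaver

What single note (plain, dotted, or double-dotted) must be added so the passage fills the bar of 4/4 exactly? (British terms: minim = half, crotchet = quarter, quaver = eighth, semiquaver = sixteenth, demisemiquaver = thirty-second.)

The bar of 4/4 = 32 thirty-second notes.
Working in thirty-second notes: semiquaver = 2; semiquaver = 2; crotchet = 8; demisemiquaver = 1; semiquaver = 2; semiquaver = 2; quaver tied to semiquaver (quaver + semiquaver) = 6; dotted quaver = 6.
Adding: 2 + 2 + 8 + 1 + 2 + 2 + 6 + 6 = 29.
Remaining: 32 − 29 = 3 thirty-second notes, which is a dotted sixteenth note.

dotted sixteenth note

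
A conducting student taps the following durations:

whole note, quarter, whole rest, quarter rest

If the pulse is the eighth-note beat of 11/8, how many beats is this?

20

One eighth-note beat = 2 sixteenth notes.
Convert each value to sixteenth notes: whole note = 16; quarter = 4; whole rest = 16; quarter rest = 4.
Total: 16 + 4 + 16 + 4 = 40.
40 ÷ 2 = 20 beats.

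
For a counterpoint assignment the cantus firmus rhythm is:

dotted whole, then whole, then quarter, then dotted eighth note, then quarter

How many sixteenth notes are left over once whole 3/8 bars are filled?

One bar of 3/8 = 6 sixteenth notes.
Convert each value to sixteenth notes: dotted whole = 24; whole = 16; quarter = 4; dotted eighth note = 3; quarter = 4.
Sum: 24 + 16 + 4 + 3 + 4 = 51.
51 ÷ 6 = 8 complete bars with 3 sixteenth notes remaining.

3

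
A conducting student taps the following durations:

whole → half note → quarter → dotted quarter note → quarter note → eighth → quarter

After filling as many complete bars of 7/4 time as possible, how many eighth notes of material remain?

8

One bar of 7/4 = 14 eighth notes.
In eighth notes: whole = 8; half note = 4; quarter = 2; dotted quarter note = 3; quarter note = 2; eighth = 1; quarter = 2.
Sum: 8 + 4 + 2 + 3 + 2 + 1 + 2 = 22.
22 ÷ 14 = 1 complete bar with 8 eighth notes remaining.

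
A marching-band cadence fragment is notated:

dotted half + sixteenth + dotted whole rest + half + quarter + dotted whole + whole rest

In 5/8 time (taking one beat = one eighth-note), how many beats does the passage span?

44.5

One eighth-note beat = 2 sixteenth notes.
Each duration in sixteenth notes: dotted half = 12; sixteenth = 1; dotted whole rest = 24; half = 8; quarter = 4; dotted whole = 24; whole rest = 16.
Adding: 12 + 1 + 24 + 8 + 4 + 24 + 16 = 89.
89 ÷ 2 = 44.5 beats.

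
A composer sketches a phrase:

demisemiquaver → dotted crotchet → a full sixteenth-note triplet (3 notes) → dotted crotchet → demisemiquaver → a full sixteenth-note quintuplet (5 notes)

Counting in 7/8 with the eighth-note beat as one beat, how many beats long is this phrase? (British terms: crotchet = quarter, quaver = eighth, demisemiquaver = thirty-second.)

9.5

One eighth-note beat = 4 thirty-second notes.
Working in thirty-second notes: demisemiquaver = 1; dotted crotchet = 12; a full sixteenth-note triplet (3 notes) (three triplet sixteenths span one eighth) = 4; dotted crotchet = 12; demisemiquaver = 1; a full sixteenth-note quintuplet (5 notes) (five quintuplet sixteenths span one quarter) = 8.
Adding: 1 + 12 + 4 + 12 + 1 + 8 = 38.
38 ÷ 4 = 9.5 beats.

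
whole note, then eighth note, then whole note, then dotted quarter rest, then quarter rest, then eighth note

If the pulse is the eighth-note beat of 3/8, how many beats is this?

One eighth-note beat = 2 sixteenth notes.
Express everything in sixteenth notes: whole note = 16; eighth note = 2; whole note = 16; dotted quarter rest = 6; quarter rest = 4; eighth note = 2.
Adding: 16 + 2 + 16 + 6 + 4 + 2 = 46.
46 ÷ 2 = 23 beats.

23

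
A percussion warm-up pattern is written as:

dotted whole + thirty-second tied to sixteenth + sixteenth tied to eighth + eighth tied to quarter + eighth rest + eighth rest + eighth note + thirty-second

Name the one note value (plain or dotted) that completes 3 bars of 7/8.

sixteenth note

3 bars of 7/8 = 84 thirty-second notes.
Express everything in thirty-second notes: dotted whole = 48; thirty-second tied to sixteenth (thirty-second + sixteenth) = 3; sixteenth tied to eighth (sixteenth + eighth) = 6; eighth tied to quarter (eighth + quarter) = 12; eighth rest = 4; eighth rest = 4; eighth note = 4; thirty-second = 1.
Sum: 48 + 3 + 6 + 12 + 4 + 4 + 4 + 1 = 82.
Remaining: 84 − 82 = 2 thirty-second notes, which is a sixteenth note.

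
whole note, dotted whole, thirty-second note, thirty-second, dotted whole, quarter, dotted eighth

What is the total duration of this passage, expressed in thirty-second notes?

144

Each duration in thirty-second notes: whole note = 32; dotted whole = 48; thirty-second note = 1; thirty-second = 1; dotted whole = 48; quarter = 8; dotted eighth = 6.
Altogether 32 + 48 + 1 + 1 + 48 + 8 + 6 = 144 thirty-second notes.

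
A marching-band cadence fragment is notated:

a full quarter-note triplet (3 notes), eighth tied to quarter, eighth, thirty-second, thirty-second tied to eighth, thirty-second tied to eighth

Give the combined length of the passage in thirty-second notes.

Convert each value to thirty-second notes: a full quarter-note triplet (3 notes) (three triplet quarters span one half) = 16; eighth tied to quarter (eighth + quarter) = 12; eighth = 4; thirty-second = 1; thirty-second tied to eighth (thirty-second + eighth) = 5; thirty-second tied to eighth (thirty-second + eighth) = 5.
Altogether 16 + 12 + 4 + 1 + 5 + 5 = 43 thirty-second notes.

43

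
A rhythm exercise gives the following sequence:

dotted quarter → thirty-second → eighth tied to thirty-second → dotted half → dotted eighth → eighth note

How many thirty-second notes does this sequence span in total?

52

Express everything in thirty-second notes: dotted quarter = 12; thirty-second = 1; eighth tied to thirty-second (eighth + thirty-second) = 5; dotted half = 24; dotted eighth = 6; eighth note = 4.
Adding: 12 + 1 + 5 + 24 + 6 + 4 = 52 thirty-second notes.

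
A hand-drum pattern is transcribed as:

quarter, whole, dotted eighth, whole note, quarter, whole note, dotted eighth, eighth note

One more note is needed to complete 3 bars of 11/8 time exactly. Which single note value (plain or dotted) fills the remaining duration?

eighth note

3 bars of 11/8 = 66 sixteenth notes.
In sixteenth notes: quarter = 4; whole = 16; dotted eighth = 3; whole note = 16; quarter = 4; whole note = 16; dotted eighth = 3; eighth note = 2.
Adding: 4 + 16 + 3 + 16 + 4 + 16 + 3 + 2 = 64.
Remaining: 66 − 64 = 2 sixteenth notes, which is a eighth note.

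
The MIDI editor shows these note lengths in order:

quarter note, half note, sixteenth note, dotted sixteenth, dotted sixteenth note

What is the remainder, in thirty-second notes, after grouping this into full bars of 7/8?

One bar of 7/8 = 28 thirty-second notes.
Each duration in thirty-second notes: quarter note = 8; half note = 16; sixteenth note = 2; dotted sixteenth = 3; dotted sixteenth note = 3.
Sum: 8 + 16 + 2 + 3 + 3 = 32.
32 ÷ 28 = 1 complete bar with 4 thirty-second notes remaining.

4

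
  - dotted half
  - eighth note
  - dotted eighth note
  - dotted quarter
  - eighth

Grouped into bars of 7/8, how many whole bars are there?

One bar of 7/8 = 14 sixteenth notes.
In sixteenth notes: dotted half = 12; eighth note = 2; dotted eighth note = 3; dotted quarter = 6; eighth = 2.
Total: 12 + 2 + 3 + 6 + 2 = 25.
25 ÷ 14 = 1 complete bar with 11 left over.

1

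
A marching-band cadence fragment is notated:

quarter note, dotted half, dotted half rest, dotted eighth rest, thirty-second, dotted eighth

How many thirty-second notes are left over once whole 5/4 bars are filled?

29

One bar of 5/4 = 40 thirty-second notes.
Convert each value to thirty-second notes: quarter note = 8; dotted half = 24; dotted half rest = 24; dotted eighth rest = 6; thirty-second = 1; dotted eighth = 6.
Adding: 8 + 24 + 24 + 6 + 1 + 6 = 69.
69 ÷ 40 = 1 complete bar with 29 thirty-second notes remaining.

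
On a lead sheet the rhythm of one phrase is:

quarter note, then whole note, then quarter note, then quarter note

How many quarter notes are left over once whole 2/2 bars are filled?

3

One bar of 2/2 = 4 quarter notes.
In quarter notes: quarter note = 1; whole note = 4; quarter note = 1; quarter note = 1.
Sum: 1 + 4 + 1 + 1 = 7.
7 ÷ 4 = 1 complete bar with 3 quarter notes remaining.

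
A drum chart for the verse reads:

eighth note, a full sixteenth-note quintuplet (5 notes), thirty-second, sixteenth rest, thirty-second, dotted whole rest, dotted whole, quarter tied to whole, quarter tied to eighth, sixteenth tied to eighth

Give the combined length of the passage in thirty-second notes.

170

Convert each value to thirty-second notes: eighth note = 4; a full sixteenth-note quintuplet (5 notes) (five quintuplet sixteenths span one quarter) = 8; thirty-second = 1; sixteenth rest = 2; thirty-second = 1; dotted whole rest = 48; dotted whole = 48; quarter tied to whole (quarter + whole) = 40; quarter tied to eighth (quarter + eighth) = 12; sixteenth tied to eighth (sixteenth + eighth) = 6.
Total: 4 + 8 + 1 + 2 + 1 + 48 + 48 + 40 + 12 + 6 = 170 thirty-second notes.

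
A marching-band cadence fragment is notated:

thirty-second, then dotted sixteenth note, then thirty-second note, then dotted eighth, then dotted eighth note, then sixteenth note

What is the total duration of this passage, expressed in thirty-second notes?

19

Convert each value to thirty-second notes: thirty-second = 1; dotted sixteenth note = 3; thirty-second note = 1; dotted eighth = 6; dotted eighth note = 6; sixteenth note = 2.
Altogether 1 + 3 + 1 + 6 + 6 + 2 = 19 thirty-second notes.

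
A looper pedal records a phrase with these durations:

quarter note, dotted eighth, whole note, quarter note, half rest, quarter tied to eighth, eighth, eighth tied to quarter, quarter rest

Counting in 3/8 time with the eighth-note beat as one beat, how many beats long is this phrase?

One eighth-note beat = 2 sixteenth notes.
In sixteenth notes: quarter note = 4; dotted eighth = 3; whole note = 16; quarter note = 4; half rest = 8; quarter tied to eighth (quarter + eighth) = 6; eighth = 2; eighth tied to quarter (eighth + quarter) = 6; quarter rest = 4.
Altogether 4 + 3 + 16 + 4 + 8 + 6 + 2 + 6 + 4 = 53.
53 ÷ 2 = 26.5 beats.

26.5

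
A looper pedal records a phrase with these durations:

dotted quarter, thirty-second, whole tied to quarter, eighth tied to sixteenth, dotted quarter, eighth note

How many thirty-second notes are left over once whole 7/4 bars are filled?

19

One bar of 7/4 = 56 thirty-second notes.
Working in thirty-second notes: dotted quarter = 12; thirty-second = 1; whole tied to quarter (whole + quarter) = 40; eighth tied to sixteenth (eighth + sixteenth) = 6; dotted quarter = 12; eighth note = 4.
Altogether 12 + 1 + 40 + 6 + 12 + 4 = 75.
75 ÷ 56 = 1 complete bar with 19 thirty-second notes remaining.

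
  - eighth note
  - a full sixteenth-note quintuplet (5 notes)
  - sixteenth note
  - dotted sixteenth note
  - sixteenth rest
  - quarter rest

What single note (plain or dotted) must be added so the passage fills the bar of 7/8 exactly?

thirty-second note

The bar of 7/8 = 28 thirty-second notes.
Convert each value to thirty-second notes: eighth note = 4; a full sixteenth-note quintuplet (5 notes) (five quintuplet sixteenths span one quarter) = 8; sixteenth note = 2; dotted sixteenth note = 3; sixteenth rest = 2; quarter rest = 8.
Altogether 4 + 8 + 2 + 3 + 2 + 8 = 27.
Remaining: 28 − 27 = 1 thirty-second note, which is a thirty-second note.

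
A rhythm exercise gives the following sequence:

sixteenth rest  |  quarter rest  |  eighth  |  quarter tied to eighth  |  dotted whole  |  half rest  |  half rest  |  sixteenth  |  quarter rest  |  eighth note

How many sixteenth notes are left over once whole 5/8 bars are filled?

0

One bar of 5/8 = 10 sixteenth notes.
Each duration in sixteenth notes: sixteenth rest = 1; quarter rest = 4; eighth = 2; quarter tied to eighth (quarter + eighth) = 6; dotted whole = 24; half rest = 8; half rest = 8; sixteenth = 1; quarter rest = 4; eighth note = 2.
Sum: 1 + 4 + 2 + 6 + 24 + 8 + 8 + 1 + 4 + 2 = 60.
60 ÷ 10 = 6 complete bars with 0 sixteenth notes remaining.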